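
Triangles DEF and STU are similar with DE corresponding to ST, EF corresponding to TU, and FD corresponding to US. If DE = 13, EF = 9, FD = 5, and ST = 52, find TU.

k = 52/13 = 4. TU = 4 * 9 = 36.

36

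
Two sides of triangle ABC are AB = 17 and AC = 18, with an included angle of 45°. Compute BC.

When two sides and the included angle are known, the law of cosines gives the third side.
c^2 = a^2 + b^2 - 2ab cos(C) generalizes the Pythagorean theorem to non-right triangles.
Here: BC^2 = 289 + 324 - 612*(sqrt(2)/2) = 613 - 306*sqrt(2)
BC = sqrt(613 - 306*sqrt(2))

sqrt(613 - 306*sqrt(2))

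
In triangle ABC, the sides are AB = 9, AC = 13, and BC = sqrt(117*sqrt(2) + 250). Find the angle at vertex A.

By the inverse law of cosines: cos(A) = (AB² + AC² - BC²) / (2 × AB × AC)
cos(A) = (9² + 13² - (sqrt(117*sqrt(2) + 250))²) / (2 × 9 × 13)
cos(A) = (81 + 169 - (117*sqrt(2) + 250)) / 234
cos(A) = -sqrt(2)/2
A = arccos(-sqrt(2)/2) = 135°

135°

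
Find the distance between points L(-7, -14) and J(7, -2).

d = sqrt((7 - -7)^2 + (-2 - -14)^2)
d = sqrt(14^2 + 12^2)
d = sqrt(196 + 144)
d = sqrt(340) = 2*sqrt(85)

2*sqrt(85)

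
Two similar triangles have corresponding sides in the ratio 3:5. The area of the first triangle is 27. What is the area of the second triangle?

The ratio of areas of similar triangles = (side ratio)^2.
Side ratio = 3:5, so area ratio = 9:25.
Area of the second triangle / Area of the first triangle = 25/9
Area of the second triangle = 27 * 25/9 = 75

75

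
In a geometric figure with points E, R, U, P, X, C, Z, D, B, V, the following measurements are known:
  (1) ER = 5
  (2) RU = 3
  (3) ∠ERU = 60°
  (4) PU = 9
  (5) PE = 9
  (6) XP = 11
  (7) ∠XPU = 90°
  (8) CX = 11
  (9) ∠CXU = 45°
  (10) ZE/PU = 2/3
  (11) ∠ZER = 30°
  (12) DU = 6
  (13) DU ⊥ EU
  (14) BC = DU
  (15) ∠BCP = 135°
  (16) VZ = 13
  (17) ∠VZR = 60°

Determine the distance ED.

Step 1: By the law of cosines on triangle URE: UE² = 3² + 5² − 2·3·5·cos(60°) = 19, so UE = √19.
Step 2: By the law of cosines on triangle EUD: ED² = √19² + 6² − 2·√19·6·cos(90°) = 55, so ED = √55.

Therefore, the length of ED = √55.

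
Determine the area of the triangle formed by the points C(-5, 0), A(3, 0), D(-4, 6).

The Shoelace formula computes the area from vertex coordinates by summing cross products.
For vertices (-5,0), (3,0), (-4,6):
Signed sum = -5*0 - 3*0 + 3*6 - -4*0 + -4*0 - -5*6
= 0 + 18 + 30 = 48
Area = (1/2)|48| = 24.

24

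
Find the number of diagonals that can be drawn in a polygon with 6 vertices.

Each of the 6 vertices connects to 3 non-adjacent vertices via diagonals.
Total connections = 6 × 3 = 18, but each diagonal is counted twice.
Number of diagonals = 18 / 2 = 9.

9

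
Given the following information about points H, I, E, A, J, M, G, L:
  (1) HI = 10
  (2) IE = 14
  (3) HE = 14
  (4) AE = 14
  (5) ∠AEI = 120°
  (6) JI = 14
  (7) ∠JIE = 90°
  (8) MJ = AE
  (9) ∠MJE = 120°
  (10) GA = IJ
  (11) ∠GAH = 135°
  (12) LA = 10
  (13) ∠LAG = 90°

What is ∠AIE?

Step 1: By the law of cosines on triangle IEA: IA² = 14² + 14² − 2·14·14·cos(120°) = 588, so IA = 14·√3.
Step 2: By the inverse law of cosines on triangle AIE: cos(∠AIE) = ((14·√3)² + 14² − 14²) / (2·14·√3·14) = 588/678.96 = 0.866, so ∠AIE = 30°.

Therefore, the measure of angle ∠AIE = 30°.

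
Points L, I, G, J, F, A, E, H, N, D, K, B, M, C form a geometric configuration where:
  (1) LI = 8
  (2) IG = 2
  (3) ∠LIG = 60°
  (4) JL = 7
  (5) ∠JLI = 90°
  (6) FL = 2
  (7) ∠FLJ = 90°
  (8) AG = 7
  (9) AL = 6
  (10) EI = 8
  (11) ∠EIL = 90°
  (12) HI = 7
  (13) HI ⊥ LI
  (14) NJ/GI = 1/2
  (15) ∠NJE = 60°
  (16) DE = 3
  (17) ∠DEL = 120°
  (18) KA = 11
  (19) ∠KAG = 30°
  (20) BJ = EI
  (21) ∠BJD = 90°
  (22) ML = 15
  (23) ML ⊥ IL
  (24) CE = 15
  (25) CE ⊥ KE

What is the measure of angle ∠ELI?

Step 1: By the law of cosines on triangle LIE: LE² = 8² + 8² − 2·8·8·cos(90°) = 128, so LE = 8·√2.
Step 2: By the inverse law of cosines on triangle ELI: cos(∠ELI) = ((8·√2)² + 8² − 8²) / (2·8·√2·8) = 128/181.02 = 0.7071, so ∠ELI = 45°.

Therefore, the measure of angle ∠ELI = 45°.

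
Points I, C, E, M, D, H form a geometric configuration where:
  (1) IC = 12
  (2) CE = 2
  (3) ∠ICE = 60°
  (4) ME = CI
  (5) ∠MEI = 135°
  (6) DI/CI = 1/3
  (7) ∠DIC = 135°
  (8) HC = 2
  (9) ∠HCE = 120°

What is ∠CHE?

Step 1: By the law of cosines on triangle HCE: HE² = 2² + 2² − 2·2·2·cos(120°) = 12, so HE = 2·√3.
Step 2: By the inverse law of cosines on triangle CHE: cos(∠CHE) = (2² + (2·√3)² − 2²) / (2·2·2·√3) = 12/13.86 = 0.866, so ∠CHE = 30°.

Therefore, the measure of angle ∠CHE = 30°.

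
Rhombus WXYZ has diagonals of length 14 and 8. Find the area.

Area = (14 * 8) / 2 = 112 / 2 = 56

56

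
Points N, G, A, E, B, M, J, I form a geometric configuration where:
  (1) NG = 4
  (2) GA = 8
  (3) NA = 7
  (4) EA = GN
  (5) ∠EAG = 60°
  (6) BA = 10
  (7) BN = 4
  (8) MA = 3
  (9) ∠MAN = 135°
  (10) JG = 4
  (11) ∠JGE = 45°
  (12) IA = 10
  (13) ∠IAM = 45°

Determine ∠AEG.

From the given relations: EA = GN = 4.
Step 1: By the law of cosines on triangle EAG: EG² = 4² + 8² − 2·4·8·cos(60°) = 48, so EG = 4·√3.
Step 2: By the inverse law of cosines on triangle AEG: cos(∠AEG) = (4² + (4·√3)² − 8²) / (2·4·4·√3) = 0/55.43 = 0, so ∠AEG = 90°.

Therefore, the measure of angle ∠AEG = 90°.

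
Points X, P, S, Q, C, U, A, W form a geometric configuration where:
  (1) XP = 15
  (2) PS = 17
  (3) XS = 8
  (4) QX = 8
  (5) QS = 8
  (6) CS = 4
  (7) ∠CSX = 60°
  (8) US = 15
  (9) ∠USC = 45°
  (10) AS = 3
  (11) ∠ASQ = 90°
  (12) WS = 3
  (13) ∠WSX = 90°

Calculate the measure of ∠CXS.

Step 1: By the law of cosines on triangle XSC: XC² = 8² + 4² − 2·8·4·cos(60°) = 48, so XC = 4·√3.
Step 2: By the inverse law of cosines on triangle CXS: cos(∠CXS) = ((4·√3)² + 8² − 4²) / (2·4·√3·8) = 96/110.85 = 0.866, so ∠CXS = 30°.

Therefore, the measure of angle ∠CXS = 30°.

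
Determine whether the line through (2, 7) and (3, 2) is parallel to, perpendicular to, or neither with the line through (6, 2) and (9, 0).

Slope of line 1: m1 = (2 - 7)/(3 - 2) = -5/1 = -5
Slope of line 2: m2 = (0 - 2)/(9 - 6) = -2/3 = -2/3
m1 != m2 and m1*m2 = 10/3 != -1. Neither.

Neither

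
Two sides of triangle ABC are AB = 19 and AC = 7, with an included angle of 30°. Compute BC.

Law of cosines: BC^2 = 19^2 + 7^2 - 2(19)(7)cos(30°) = 410 - 133*sqrt(3), so BC = sqrt(410 - 133*sqrt(3)).

sqrt(410 - 133*sqrt(3))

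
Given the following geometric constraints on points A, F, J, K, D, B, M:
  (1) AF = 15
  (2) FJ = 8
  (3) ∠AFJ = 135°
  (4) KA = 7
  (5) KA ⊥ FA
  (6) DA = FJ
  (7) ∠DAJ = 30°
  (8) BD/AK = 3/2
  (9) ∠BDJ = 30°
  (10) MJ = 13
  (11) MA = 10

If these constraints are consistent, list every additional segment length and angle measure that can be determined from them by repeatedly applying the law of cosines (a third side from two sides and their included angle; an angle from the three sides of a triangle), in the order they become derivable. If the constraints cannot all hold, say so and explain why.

The constraints are consistent. Derivable facts, in order:
After 1 step:
- AJ ≈ 21.42
- FK ≈ 16.55
After 2 steps:
- JD ≈ 15.03
- ∠AFK = 25.02°
- ∠AJF = 29.69°
- ∠AJM = 18.62°
- ∠AKF = 64.98°
- ∠AMJ = 136.86°
- ∠FAJ = 15.31°
- ∠JAM = 24.52°
After 3 steps:
- JB ≈ 7.93
- ∠ADJ = 134.57°
- ∠AJD = 15.43°
After 4 steps:
- ∠BJD = 41.48°
- ∠DBJ = 108.52°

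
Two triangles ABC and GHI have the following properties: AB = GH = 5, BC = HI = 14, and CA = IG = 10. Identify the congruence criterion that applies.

The given information matches SSS: All three pairs of corresponding sides are equal (Side-Side-Side).

SSS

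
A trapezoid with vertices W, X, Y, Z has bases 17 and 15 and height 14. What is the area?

Area of a trapezoid = (base1 + base2) * height / 2
Area = (17 + 15) * 14 / 2
Area = 32 * 14 / 2
Area = 448 / 2
Area = 224

224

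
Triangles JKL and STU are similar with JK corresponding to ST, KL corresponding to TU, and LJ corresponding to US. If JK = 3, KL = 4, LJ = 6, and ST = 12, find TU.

Similar triangles have proportional sides. Setting up the proportion:
ST / JK = TU / KL
12 / 3 = TU / 4
TU = 4 * 12 / 3 = 16.

16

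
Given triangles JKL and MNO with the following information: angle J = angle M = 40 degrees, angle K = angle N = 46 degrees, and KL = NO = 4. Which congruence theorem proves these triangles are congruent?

The given information matches AAS: Two pairs of corresponding angles and a non-included side are equal (Angle-Angle-Side).

AAS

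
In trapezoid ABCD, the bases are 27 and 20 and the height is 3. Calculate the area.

Area of a trapezoid = (base1 + base2) * height / 2
Area = (27 + 20) * 3 / 2
Area = 47 * 3 / 2
Area = 141 / 2
Area = 141/2

141/2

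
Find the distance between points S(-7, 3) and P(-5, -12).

d = sqrt((2)^2 + (-15)^2) = sqrt(229)

sqrt(229)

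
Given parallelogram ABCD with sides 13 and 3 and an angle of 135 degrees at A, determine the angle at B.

In a parallelogram, consecutive angles are supplementary (sum to 180°).
angle B = 180 - angle A
angle B = 180 - 135
angle B = 45 degrees

45 degrees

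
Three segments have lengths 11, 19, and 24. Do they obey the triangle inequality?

Check all three triangle inequalities:
11 + 19 = 30 > 24 ✓
11 + 24 = 35 > 19 ✓
19 + 24 = 43 > 11 ✓
All conditions hold, so these sides form a valid triangle.

Yes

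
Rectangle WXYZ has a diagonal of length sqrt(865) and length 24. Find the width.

The diagonal of a rectangle forms a right triangle with the two sides.
Rearranging the Pythagorean theorem: missing side = sqrt(d^2 - known^2).
= sqrt(865 - 576) = sqrt(289) = 17.

17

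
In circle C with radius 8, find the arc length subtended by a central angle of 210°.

The full circumference is 2πr = 2π(8) = 16*pi.
The arc spans 210° out of 360°, which is a fraction of 7/12.
Arc length = 16*pi × 7/12 = 28*pi/3.

28*pi/3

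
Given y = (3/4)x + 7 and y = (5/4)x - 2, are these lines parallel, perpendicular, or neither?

Slope of line 1: m1 = 3/4
Slope of line 2: m2 = 5/4
m1 != m2 and m1*m2 = 15/16 != -1. Neither.

Neither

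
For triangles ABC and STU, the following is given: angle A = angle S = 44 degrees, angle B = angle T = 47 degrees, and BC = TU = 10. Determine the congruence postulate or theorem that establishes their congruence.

The given information provides:
angle A = angle S = 44 degrees, angle B = angle T = 47 degrees, and BC = TU = 10
This matches the AAS congruence theorem.
Two pairs of corresponding angles and a non-included side are equal (Angle-Angle-Side).

AAS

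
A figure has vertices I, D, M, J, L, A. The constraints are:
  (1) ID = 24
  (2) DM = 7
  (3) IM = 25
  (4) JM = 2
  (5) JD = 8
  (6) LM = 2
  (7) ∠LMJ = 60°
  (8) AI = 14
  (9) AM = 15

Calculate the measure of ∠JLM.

Step 1: By the law of cosines on triangle LMJ: LJ² = 2² + 2² − 2·2·2·cos(60°) = 4, so LJ = 2.
Step 2: By the inverse law of cosines on triangle JLM: cos(∠JLM) = (2² + 2² − 2²) / (2·2·2) = 4/8 = 0.5, so ∠JLM = 60°.

Therefore, the measure of angle ∠JLM = 60°.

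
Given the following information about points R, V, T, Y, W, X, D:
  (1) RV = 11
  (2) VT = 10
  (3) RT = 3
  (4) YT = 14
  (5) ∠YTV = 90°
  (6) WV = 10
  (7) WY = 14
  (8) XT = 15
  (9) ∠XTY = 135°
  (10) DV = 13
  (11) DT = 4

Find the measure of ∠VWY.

Step 1: By the law of cosines on triangle VTY: VY² = 10² + 14² − 2·10·14·cos(90°) = 296, so VY = 2·√74.
Step 2: By the inverse law of cosines on triangle VWY: cos(∠VWY) = (10² + 14² − (2·√74)²) / (2·10·14) = 0/280 = 0, so ∠VWY = 90°.

Therefore, the measure of angle ∠VWY = 90°.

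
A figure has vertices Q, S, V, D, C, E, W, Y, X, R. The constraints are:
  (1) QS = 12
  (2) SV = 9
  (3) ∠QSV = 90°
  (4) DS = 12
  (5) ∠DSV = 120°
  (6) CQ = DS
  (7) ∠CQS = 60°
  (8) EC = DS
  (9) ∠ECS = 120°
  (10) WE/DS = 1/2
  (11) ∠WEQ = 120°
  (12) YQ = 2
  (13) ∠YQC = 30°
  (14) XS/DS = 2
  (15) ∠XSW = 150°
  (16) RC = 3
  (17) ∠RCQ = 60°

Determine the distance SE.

From the given relations: CQ = DS = 12; EC = DS = 12.
Step 1: By the law of cosines on triangle CQS: CS² = 12² + 12² − 2·12·12·cos(60°) = 144, so CS = 12.
Step 2: By the law of cosines on triangle SCE: SE² = 12² + 12² − 2·12·12·cos(120°) = 432, so SE = 12·√3.

Therefore, the length of SE = 12·√3.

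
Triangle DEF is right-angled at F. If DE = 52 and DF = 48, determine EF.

Rearranging the Pythagorean theorem to solve for the unknown leg:
leg^2 = hypotenuse^2 - known_leg^2 = 2704 - 2304 = 400
leg = sqrt(400) = 20.

20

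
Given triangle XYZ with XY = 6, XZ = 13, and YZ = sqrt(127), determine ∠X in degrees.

By the inverse law of cosines: cos(X) = (XY² + XZ² - YZ²) / (2 × XY × XZ)
cos(X) = (6² + 13² - (sqrt(127))²) / (2 × 6 × 13)
cos(X) = (36 + 169 - (127)) / 156
cos(X) = 1/2
X = arccos(1/2) = 60°

60°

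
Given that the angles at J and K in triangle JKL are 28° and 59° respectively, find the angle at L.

The interior angles sum to 180°: angle L = 180 - 28 - 59 = 93°.
The triangle is obtuse (angles 28°, 59°, 93°).

93 degrees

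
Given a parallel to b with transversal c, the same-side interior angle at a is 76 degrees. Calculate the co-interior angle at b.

Co-interior (same-side interior) angles are between the parallel lines on the same side of the transversal.
Unlike corresponding or alternate interior angles, they are supplementary rather than equal.
So the angle = 180 - 76 = 104 degrees.

104 degrees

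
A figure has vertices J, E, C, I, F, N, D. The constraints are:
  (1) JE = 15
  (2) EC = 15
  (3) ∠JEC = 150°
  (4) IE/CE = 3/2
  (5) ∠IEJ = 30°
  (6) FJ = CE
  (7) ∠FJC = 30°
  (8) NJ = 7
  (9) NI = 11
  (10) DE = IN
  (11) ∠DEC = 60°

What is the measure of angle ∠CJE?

Step 1: By the law of cosines on triangle JEC: JC² = 15² + 15² − 2·15·15·cos(150°) = 839.71, so JC ≈ 28.98.
Step 2: By the inverse law of cosines on triangle CJE: cos(∠CJE) = (28.98² + 15² − 15²) / (2·28.98·15) = 839.71/869.33 = 0.9659, so ∠CJE = 15°.

Therefore, the measure of angle ∠CJE = 15°.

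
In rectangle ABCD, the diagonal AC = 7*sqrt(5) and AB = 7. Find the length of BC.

Using the Pythagorean theorem: d^2 = a^2 + b^2
b^2 = d^2 - a^2
b^2 = 245 - 49
b^2 = 196
b = sqrt(196) = 14

14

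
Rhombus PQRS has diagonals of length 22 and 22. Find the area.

The diagonals of a rhombus divide it into four right triangles.
Each triangle has legs 22/ 2 = 11 and 22/2 = 11, so each has area (1/2)*11*11 = 121/2.
Four such triangles give total area = (d1 * d2) / 2 = 242.

242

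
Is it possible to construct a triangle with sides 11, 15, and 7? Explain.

Yes.
The triangle inequality requires that the sum of any two sides exceeds the third.
Here 7 + 11 = 18 > 15, so the condition is met.

Yes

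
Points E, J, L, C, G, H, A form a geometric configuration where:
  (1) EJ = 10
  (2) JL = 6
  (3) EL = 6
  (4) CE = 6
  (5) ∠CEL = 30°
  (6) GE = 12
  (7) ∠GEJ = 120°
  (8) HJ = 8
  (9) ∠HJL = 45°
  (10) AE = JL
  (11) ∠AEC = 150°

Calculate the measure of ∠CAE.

From the given relations: AE = JL = 6.
Step 1: By the law of cosines on triangle AEC: AC² = 6² + 6² − 2·6·6·cos(150°) = 134.35, so AC ≈ 11.59.
Step 2: By the inverse law of cosines on triangle CAE: cos(∠CAE) = (11.59² + 6² − 6²) / (2·11.59·6) = 134.35/139.09 = 0.9659, so ∠CAE = 15°.

Therefore, the measure of angle ∠CAE = 15°.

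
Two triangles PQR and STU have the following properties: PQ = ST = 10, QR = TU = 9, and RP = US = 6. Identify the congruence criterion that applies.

The given information matches SSS: All three pairs of corresponding sides are equal (Side-Side-Side).

SSS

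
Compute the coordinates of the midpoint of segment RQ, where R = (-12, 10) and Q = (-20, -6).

The midpoint is the average of the coordinates:
x: (-12 + -20)/2 = -16
y: (10 + -6)/2 = 2
Midpoint = (-16, 2)

(-16, 2)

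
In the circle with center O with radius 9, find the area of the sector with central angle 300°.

Sector area = π(9²)(5/6) = 135*pi/2

135*pi/2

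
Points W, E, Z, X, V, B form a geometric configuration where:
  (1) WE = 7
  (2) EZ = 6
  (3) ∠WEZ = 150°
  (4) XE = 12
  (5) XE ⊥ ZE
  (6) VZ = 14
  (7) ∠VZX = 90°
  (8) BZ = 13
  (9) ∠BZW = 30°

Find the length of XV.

Step 1: By the law of cosines on triangle ZEX: ZX² = 6² + 12² − 2·6·12·cos(90°) = 180, so ZX = 6·√5.
Step 2: By the law of cosines on triangle XZV: XV² = (6·√5)² + 14² − 2·6·√5·14·cos(90°) = 376, so XV = 2·√94.

Therefore, the length of XV = 2·√94.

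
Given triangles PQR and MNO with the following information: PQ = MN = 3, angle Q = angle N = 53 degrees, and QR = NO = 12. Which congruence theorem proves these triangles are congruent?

The given information provides:
PQ = MN = 3, angle Q = angle N = 53 degrees, and QR = NO = 12
This matches the SAS congruence theorem.
Two pairs of corresponding sides and the included angle are equal (Side-Angle-Side).

SAS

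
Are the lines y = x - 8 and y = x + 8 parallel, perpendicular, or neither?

Slope of line 1: m1 = 1
Slope of line 2: m2 = 1
Two lines are parallel if and only if they have equal slopes (or both are vertical).
Here m1 = m2 = 1, confirming the lines are parallel.

Parallel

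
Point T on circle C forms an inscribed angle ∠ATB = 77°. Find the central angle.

Central angle = 2 × 77° = 154° (inscribed angle theorem).

154°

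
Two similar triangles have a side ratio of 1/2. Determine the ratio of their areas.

The ratio of areas of similar triangles equals the square of the side ratio.
Side ratio = 1:2
Area ratio = (1/2)^2 = 1/4 = 1:4

1:4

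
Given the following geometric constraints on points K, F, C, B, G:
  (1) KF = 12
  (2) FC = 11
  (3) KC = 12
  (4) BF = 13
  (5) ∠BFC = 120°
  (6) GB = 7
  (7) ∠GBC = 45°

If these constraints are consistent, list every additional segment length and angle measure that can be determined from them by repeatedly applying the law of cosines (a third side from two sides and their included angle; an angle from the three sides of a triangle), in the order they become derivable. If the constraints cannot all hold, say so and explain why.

The constraints are consistent. Derivable facts, in order:
After 1 step:
- CB ≈ 20.81
- ∠CFK = 62.72°
- ∠CKF = 54.56°
- ∠FCK = 62.72°
After 2 steps:
- CG ≈ 16.61
- ∠BCF = 32.75°
- ∠CBF = 27.25°
After 3 steps:
- ∠BCG = 17.33°
- ∠BGC = 117.67°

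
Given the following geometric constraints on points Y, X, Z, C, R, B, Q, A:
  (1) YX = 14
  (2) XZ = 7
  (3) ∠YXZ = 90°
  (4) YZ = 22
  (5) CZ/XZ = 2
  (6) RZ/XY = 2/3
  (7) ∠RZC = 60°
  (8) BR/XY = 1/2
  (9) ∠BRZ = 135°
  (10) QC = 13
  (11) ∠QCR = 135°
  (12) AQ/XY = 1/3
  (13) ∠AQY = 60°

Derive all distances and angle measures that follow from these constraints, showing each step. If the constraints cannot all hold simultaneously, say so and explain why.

These constraints are not satisfiable: by the triangle inequality in triangle XYZ, (1) YX = 14 and (2) XZ = 7 force YZ ≤ 14 + 7 = 21, but (4) says YZ = 22. No planar figure meets all of them, so nothing further can be derived.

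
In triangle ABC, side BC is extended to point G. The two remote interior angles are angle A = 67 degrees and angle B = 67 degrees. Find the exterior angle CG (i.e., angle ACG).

By the exterior angle theorem, an exterior angle of a triangle equals the sum of the two remote interior angles.
Exterior angle = angle A + angle B
Exterior angle = 67 + 67 = 134 degrees

134 degrees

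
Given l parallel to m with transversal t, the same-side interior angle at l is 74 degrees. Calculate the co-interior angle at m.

Co-interior angles sum to 180: 180 - 74 = 106 degrees.

106 degrees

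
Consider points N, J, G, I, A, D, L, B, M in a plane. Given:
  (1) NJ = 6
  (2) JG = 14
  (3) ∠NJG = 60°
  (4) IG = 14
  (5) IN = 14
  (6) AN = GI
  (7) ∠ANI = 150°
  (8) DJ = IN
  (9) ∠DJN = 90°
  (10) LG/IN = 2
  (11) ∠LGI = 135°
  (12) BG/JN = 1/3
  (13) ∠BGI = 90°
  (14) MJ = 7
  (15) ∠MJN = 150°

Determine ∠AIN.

From the given relations: AN = GI = 14.
Step 1: By the law of cosines on triangle INA: IA² = 14² + 14² − 2·14·14·cos(150°) = 731.48, so IA ≈ 27.05.
Step 2: By the inverse law of cosines on triangle AIN: cos(∠AIN) = (27.05² + 14² − 14²) / (2·27.05·14) = 731.48/757.29 = 0.9659, so ∠AIN = 15°.

Therefore, the measure of angle ∠AIN = 15°.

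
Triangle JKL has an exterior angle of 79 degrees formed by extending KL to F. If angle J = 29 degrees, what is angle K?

angle K = 79 - 29 = 50 degrees (exterior angle theorem).

50 degrees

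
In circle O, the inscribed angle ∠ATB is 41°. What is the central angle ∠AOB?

By the inscribed angle theorem, the central angle is twice the inscribed angle.
Central angle = 2 × 41° = 82°

82°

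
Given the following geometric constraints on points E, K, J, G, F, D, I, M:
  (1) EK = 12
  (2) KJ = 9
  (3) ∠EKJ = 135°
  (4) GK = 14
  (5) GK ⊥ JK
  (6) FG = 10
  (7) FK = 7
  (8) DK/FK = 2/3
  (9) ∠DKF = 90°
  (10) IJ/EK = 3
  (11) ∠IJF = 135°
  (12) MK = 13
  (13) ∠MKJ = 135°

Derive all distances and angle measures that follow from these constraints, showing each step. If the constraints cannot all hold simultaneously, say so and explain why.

The constraints are consistent.

From the given relations:
  DK = 2/3·FK = 2/3·7 ≈ 4.67
  IJ = 3·EK = 3·12 = 36

Step 1: From EK = 12, KJ = 9, and ∠EKJ = 135°, by the law of cosines:
  EJ² = EK² + KJ² - 2·EK·KJ·cos(135°) = 144 + 81 + 152.7 = 377.7
  EJ ≈ 19.44

Step 2: From JK = 9, KG = 14, and ∠JKG = 90°, by the law of cosines:
  JG² = JK² + KG² - 2·JK·KG·cos(90°) = 81 + 196 - 0 = 277
  JG ≈ 16.64

Step 3: From JK = 9, KM = 13, and ∠JKM = 135°, by the law of cosines:
  JM² = JK² + KM² - 2·JK·KM·cos(135°) = 81 + 169 + 165.5 = 415.5
  JM ≈ 20.38

Step 4: From FK = 7, KD = 4.67, and ∠FKD = 90°, by the law of cosines:
  FD² = FK² + KD² - 2·FK·KD·cos(90°) = 49 + 21.78 - 0 = 70.78
  FD = 7/3·√13

Step 5: From KF = 7, KG = 14, FG = 10, by the inverse law of cosines:
  cos(∠FKG) = (KF² + KG² - FG²) / (2·KF·KG)
  ∠FKG = 42.29°

Step 6: From GF = 10, GK = 14, FK = 7, by the inverse law of cosines:
  cos(∠FGK) = (GF² + GK² - FK²) / (2·GF·GK)
  ∠FGK = 28.1°

Step 7: From FG = 10, FK = 7, GK = 14, by the inverse law of cosines:
  cos(∠GFK) = (FG² + FK² - GK²) / (2·FG·FK)
  ∠GFK = 109.62°

Step 8: From EJ = 19.44, EK = 12, JK = 9, by the inverse law of cosines:
  cos(∠JEK) = (EJ² + EK² - JK²) / (2·EJ·EK)
  ∠JEK = 19.11°

Step 9: From JE = 19.44, JK = 9, EK = 12, by the inverse law of cosines:
  cos(∠EJK) = (JE² + JK² - EK²) / (2·JE·JK)
  ∠EJK = 25.89°

Step 10: From JG = 16.64, JK = 9, GK = 14, by the inverse law of cosines:
  cos(∠GJK) = (JG² + JK² - GK²) / (2·JG·JK)
  ∠GJK = 57.26°

Step 11: From JK = 9, JM = 20.38, KM = 13, by the inverse law of cosines:
  cos(∠KJM) = (JK² + JM² - KM²) / (2·JK·JM)
  ∠KJM = 26.81°

Step 12: From GJ = 16.64, GK = 14, JK = 9, by the inverse law of cosines:
  cos(∠JGK) = (GJ² + GK² - JK²) / (2·GJ·GK)
  ∠JGK = 32.74°

Step 13: From FD = 7/3·√13, FK = 7, DK = 4.67, by the inverse law of cosines:
  cos(∠DFK) = (FD² + FK² - DK²) / (2·FD·FK)
  ∠DFK = 33.69°

Step 14: From DF = 7/3·√13, DK = 4.67, FK = 7, by the inverse law of cosines:
  cos(∠FDK) = (DF² + DK² - FK²) / (2·DF·DK)
  ∠FDK = 56.31°

Step 15: From MJ = 20.38, MK = 13, JK = 9, by the inverse law of cosines:
  cos(∠JMK) = (MJ² + MK² - JK²) / (2·MJ·MK)
  ∠JMK = 18.19°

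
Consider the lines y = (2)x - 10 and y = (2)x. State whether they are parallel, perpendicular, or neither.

Slope of line 1: m1 = 2
Slope of line 2: m2 = 2
m1 = m2, so the lines are parallel.

Parallel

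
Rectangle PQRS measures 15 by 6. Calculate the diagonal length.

d = sqrt(15^2 + 6^2) = sqrt(261) = 3*sqrt(29)

3*sqrt(29)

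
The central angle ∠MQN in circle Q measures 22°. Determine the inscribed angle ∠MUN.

An inscribed angle intercepts an arc from a point on the circle, while the central angle intercepts the same arc from the center.
The inscribed angle is always half the central angle: 22° / 2 = 11°.

11°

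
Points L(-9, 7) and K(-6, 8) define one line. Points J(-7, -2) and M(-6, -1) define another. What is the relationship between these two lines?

Slope of line 1: m1 = (8 - 7)/(-6 - -9) = 1/3 = 1/3
Slope of line 2: m2 = (-1 - -2)/(-6 - -7) = 1/1 = 1
m1 != m2 and m1*m2 = 1/3 != -1. Neither.

Neither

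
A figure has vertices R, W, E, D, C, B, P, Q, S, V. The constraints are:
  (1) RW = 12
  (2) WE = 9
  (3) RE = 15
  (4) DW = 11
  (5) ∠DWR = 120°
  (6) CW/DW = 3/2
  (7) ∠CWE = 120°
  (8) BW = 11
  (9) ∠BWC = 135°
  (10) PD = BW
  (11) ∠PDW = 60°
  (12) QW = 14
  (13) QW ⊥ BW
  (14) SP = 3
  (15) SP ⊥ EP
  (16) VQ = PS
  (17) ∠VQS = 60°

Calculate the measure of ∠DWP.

From the given relations: PD = BW = 11.
Step 1: By the law of cosines on triangle WDP: WP² = 11² + 11² − 2·11·11·cos(60°) = 121, so WP = 11.
Step 2: By the inverse law of cosines on triangle DWP: cos(∠DWP) = (11² + 11² − 11²) / (2·11·11) = 121/242 = 0.5, so ∠DWP = 60°.

Therefore, the measure of angle ∠DWP = 60°.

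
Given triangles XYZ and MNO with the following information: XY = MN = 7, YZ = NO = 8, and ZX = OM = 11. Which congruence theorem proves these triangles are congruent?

The given information matches SSS: All three pairs of corresponding sides are equal (Side-Side-Side).

SSS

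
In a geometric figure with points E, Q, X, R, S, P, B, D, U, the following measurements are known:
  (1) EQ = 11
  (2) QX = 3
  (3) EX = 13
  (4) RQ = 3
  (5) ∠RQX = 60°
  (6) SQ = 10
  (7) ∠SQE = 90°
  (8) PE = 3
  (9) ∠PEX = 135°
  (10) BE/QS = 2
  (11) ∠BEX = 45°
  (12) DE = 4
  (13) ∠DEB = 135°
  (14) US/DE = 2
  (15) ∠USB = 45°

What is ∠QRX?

Step 1: By the law of cosines on triangle RQX: RX² = 3² + 3² − 2·3·3·cos(60°) = 9, so RX = 3.
Step 2: By the inverse law of cosines on triangle QRX: cos(∠QRX) = (3² + 3² − 3²) / (2·3·3) = 9/18 = 0.5, so ∠QRX = 60°.

Therefore, the measure of angle ∠QRX = 60°.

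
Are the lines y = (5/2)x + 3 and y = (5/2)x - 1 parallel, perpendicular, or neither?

Slope of line 1: m1 = 5/2
Slope of line 2: m2 = 5/2
Two lines are parallel if and only if they have equal slopes (or both are vertical).
Here m1 = m2 = 5/2, confirming the lines are parallel.

Parallel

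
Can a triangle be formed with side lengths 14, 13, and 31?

No.
The triangle inequality is violated: 14 + 13 = 27 ≤ 31.
These lengths cannot form a triangle.

No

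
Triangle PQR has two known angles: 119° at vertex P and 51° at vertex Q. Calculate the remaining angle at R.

By the triangle angle sum property, the three interior angles of any triangle add up to 180°.
We know angle P = 119° and angle Q = 51°, so their sum is 170°.
Therefore angle R = 180° - 170° = 10°.

10 degrees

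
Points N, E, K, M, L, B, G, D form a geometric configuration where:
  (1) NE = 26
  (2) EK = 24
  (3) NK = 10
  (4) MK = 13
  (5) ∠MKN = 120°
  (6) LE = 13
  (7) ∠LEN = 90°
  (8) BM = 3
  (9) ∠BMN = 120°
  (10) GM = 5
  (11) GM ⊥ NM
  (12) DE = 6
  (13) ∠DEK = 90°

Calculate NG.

Step 1: By the law of cosines on triangle NKM: NM² = 10² + 13² − 2·10·13·cos(120°) = 399, so NM ≈ 19.97.
Step 2: By the law of cosines on triangle NMG: NG² = 19.97² + 5² − 2·19.97·5·cos(90°) = 424, so NG = 2·√106.

Therefore, the length of NG = 2·√106.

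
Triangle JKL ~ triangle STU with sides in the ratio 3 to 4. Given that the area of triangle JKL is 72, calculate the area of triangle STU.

For similar figures, the area ratio equals the square of the side ratio.
Side ratio (JKL to STU) = 3:4, so area ratio = 3^2:4^2 = 9:16.
If the area of JKL is 72, then the area of STU = 72 * (16/9) = 128.

128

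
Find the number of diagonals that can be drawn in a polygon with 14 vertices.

Each of the 14 vertices connects to 11 non-adjacent vertices via diagonals.
Total connections = 14 × 11 = 154, but each diagonal is counted twice.
Number of diagonals = 154 / 2 = 77.

77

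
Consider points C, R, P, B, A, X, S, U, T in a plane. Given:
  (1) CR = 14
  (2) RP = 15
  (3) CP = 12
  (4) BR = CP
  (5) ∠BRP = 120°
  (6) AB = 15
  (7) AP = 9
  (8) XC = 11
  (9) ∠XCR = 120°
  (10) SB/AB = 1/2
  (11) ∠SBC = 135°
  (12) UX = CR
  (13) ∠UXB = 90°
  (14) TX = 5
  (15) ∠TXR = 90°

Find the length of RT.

Step 1: By the law of cosines on triangle XCR: XR² = 11² + 14² − 2·11·14·cos(120°) = 471, so XR ≈ 21.7.
Step 2: By the law of cosines on triangle RXT: RT² = 21.7² + 5² − 2·21.7·5·cos(90°) = 496, so RT = 4·√31.

Therefore, the length of RT = 4·√31.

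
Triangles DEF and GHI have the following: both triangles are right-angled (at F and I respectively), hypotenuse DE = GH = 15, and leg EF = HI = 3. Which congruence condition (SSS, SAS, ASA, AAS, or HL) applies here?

The given information provides:
both triangles are right-angled (at F and I respectively), hypotenuse DE = GH = 15, and leg EF = HI = 3
This matches the HL congruence theorem.
The hypotenuse and one leg of two right triangles are equal (Hypotenuse-Leg).

HL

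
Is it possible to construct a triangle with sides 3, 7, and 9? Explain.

Sort the sides: 3, 7, 9.
It suffices to check that the sum of the two smallest exceeds the largest:
3 + 7 = 10 > 9. ✓
Yes, a valid triangle can be formed.

Yes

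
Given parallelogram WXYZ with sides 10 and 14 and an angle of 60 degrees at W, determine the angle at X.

Consecutive angles are supplementary: angle X = 180 - 60 = 120 degrees.

120 degrees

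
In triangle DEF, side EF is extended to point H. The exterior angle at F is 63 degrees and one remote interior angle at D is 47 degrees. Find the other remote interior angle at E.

angle E = 63 - 47 = 16 degrees (exterior angle theorem).

16 degrees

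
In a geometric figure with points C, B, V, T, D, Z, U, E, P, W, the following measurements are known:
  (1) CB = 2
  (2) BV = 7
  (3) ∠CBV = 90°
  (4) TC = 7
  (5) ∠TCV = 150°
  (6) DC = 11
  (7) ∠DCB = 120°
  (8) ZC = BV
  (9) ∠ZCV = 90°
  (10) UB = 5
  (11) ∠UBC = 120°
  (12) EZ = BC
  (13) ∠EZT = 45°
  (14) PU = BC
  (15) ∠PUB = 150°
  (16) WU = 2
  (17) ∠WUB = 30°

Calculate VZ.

From the given relations: ZC = BV = 7.
Step 1: By the law of cosines on triangle CBV: CV² = 2² + 7² − 2·2·7·cos(90°) = 53, so CV = √53.
Step 2: By the law of cosines on triangle VCZ: VZ² = √53² + 7² − 2·√53·7·cos(90°) = 102, so VZ = √102.

Therefore, the length of VZ = √102.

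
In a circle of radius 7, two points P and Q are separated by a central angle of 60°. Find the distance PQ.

Chord = 2(7) sin(30°) = 7

7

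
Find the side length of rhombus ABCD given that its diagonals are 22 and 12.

The diagonals of a rhombus bisect each other at right angles.
Half-diagonals: 22/2 = 11 and 12/2 = 6
side = sqrt(11^2 + 6^2)
side = sqrt(121 + 36)
side = sqrt(157)

sqrt(157)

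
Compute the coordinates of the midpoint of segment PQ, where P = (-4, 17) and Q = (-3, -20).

The midpoint is the average of the coordinates:
x: (-4 + -3)/2 = -7/2
y: (17 + -20)/2 = -3/2
Midpoint = (-7/2, -3/2)

(-7/2, -3/2)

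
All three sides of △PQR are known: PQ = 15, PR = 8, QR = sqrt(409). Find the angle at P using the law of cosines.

When all three sides of a triangle are known, the law of cosines can be rearranged to find any angle.
cos(C) = (a² + b² - c²) / (2ab) gives cos(P) = -1/2.
Taking the inverse cosine: P = 120°.

120°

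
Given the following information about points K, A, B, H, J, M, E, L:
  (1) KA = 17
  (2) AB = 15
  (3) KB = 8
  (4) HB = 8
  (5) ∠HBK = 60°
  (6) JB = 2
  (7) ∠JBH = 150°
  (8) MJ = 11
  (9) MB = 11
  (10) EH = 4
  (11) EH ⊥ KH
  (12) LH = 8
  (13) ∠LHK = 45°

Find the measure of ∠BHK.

Step 1: By the law of cosines on triangle HBK: HK² = 8² + 8² − 2·8·8·cos(60°) = 64, so HK = 8.
Step 2: By the inverse law of cosines on triangle BHK: cos(∠BHK) = (8² + 8² − 8²) / (2·8·8) = 64/128 = 0.5, so ∠BHK = 60°.

Therefore, the measure of angle ∠BHK = 60°.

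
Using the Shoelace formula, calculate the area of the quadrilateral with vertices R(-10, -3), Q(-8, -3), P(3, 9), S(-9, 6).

Shoelace: sum of cross terms = 129, Area = (1/2)|129| = 129/2

129/2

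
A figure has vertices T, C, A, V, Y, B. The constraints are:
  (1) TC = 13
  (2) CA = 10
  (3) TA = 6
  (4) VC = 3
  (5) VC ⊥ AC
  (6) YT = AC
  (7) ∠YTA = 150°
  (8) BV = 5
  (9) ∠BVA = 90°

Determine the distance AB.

Step 1: By the law of cosines on triangle VCA: VA² = 3² + 10² − 2·3·10·cos(90°) = 109, so VA = √109.
Step 2: By the law of cosines on triangle AVB: AB² = √109² + 5² − 2·√109·5·cos(90°) = 134, so AB = √134.

Therefore, the length of AB = √134.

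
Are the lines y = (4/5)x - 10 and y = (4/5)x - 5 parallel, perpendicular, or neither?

Slope of line 1: m1 = 4/5
Slope of line 2: m2 = 4/5
Two lines are parallel if and only if they have equal slopes (or both are vertical).
Here m1 = m2 = 4/5, confirming the lines are parallel.

Parallel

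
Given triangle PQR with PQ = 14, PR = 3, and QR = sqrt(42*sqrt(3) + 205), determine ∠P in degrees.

cos(P) = (14² + 3² - (sqrt(42*sqrt(3) + 205))²) / (2 × 14 × 3) = -sqrt(3)/2, so P = arccos(-sqrt(3)/2) = 150°.

150°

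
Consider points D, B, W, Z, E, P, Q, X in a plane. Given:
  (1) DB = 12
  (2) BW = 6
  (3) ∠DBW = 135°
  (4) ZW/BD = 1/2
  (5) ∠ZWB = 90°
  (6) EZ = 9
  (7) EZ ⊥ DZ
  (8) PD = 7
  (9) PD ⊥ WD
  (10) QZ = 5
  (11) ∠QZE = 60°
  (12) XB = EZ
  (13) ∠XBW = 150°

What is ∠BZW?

From the given relations: ZW = 1/2·BD = 1/2·12 = 6.
Step 1: By the law of cosines on triangle ZWB: ZB² = 6² + 6² − 2·6·6·cos(90°) = 72, so ZB = 6·√2.
Step 2: By the inverse law of cosines on triangle BZW: cos(∠BZW) = ((6·√2)² + 6² − 6²) / (2·6·√2·6) = 72/101.82 = 0.7071, so ∠BZW = 45°.

Therefore, the measure of angle ∠BZW = 45°.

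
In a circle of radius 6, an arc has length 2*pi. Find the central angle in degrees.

θ = 360 × 2*pi / (2π × 6) = 60° (rearranging arc length formula).

60°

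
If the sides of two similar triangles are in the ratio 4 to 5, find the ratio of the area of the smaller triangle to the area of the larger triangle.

Area scales with the square of linear dimensions. If every length is multiplied by 4/5, then the area is multiplied by (4/5)^2 = 16/25.
The area ratio is 16:25.

16:25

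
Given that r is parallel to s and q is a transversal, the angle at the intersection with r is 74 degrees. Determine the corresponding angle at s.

Corresponding angles formed by parallel lines and a transversal are equal.
The given angle is 74 degrees.
The corresponding angle = 74 degrees.

74 degrees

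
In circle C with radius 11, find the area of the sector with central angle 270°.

The full circle has area πr² = π(11)² = 121*pi.
The sector covers 270° out of 360°, a fraction of 3/4.
Sector area = 121*pi × 3/4 = 363*pi/4.

363*pi/4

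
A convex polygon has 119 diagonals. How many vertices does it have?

Using d = n(n - 3)/2, we solve 119 = n(n - 3)/2.
So n(n - 3) = 238.
Testing n = 17: 17 * 14 = 238 = 238. Correct.
The polygon has 17 sides.

17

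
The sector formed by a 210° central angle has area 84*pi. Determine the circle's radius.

r² = 360 × 84*pi / (π × 210) = 144, so r = 12.

12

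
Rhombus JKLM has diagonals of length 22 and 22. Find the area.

Area = (22 * 22) / 2 = 484 / 2 = 242

242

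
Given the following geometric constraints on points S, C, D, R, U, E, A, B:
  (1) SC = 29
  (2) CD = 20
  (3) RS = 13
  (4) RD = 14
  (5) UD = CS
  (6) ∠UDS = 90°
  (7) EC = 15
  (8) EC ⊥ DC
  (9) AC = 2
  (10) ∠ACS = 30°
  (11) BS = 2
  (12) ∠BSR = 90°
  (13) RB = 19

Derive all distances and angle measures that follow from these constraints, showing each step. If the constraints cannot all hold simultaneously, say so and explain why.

These constraints are not satisfiable: by the triangle inequality in triangle SRB, (3) RS = 13 and (11) BS = 2 force RB ≤ 13 + 2 = 15, but (13) says RB = 19. No planar figure meets all of them, so nothing further can be derived.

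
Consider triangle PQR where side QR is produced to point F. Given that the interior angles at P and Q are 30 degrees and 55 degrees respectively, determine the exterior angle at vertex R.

The interior angle at R is 180 - 30 - 55 = 95 degrees.
The exterior angle and interior angle at R are supplementary:
Exterior angle = 180 - 95 = 85 degrees.

85 degrees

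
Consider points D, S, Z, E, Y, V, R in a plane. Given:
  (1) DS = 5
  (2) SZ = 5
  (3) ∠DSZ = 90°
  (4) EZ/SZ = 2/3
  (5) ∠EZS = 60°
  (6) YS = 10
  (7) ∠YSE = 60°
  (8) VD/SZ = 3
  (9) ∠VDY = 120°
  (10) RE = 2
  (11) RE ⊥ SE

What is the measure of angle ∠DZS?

Step 1: By the law of cosines on triangle ZSD: ZD² = 5² + 5² − 2·5·5·cos(90°) = 50, so ZD = 5·√2.
Step 2: By the inverse law of cosines on triangle DZS: cos(∠DZS) = ((5·√2)² + 5² − 5²) / (2·5·√2·5) = 50/70.71 = 0.7071, so ∠DZS = 45°.

Therefore, the measure of angle ∠DZS = 45°.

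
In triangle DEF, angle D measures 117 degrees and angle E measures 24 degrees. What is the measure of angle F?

By the triangle angle sum property, the three interior angles of any triangle add up to 180°.
We know angle D = 117° and angle E = 24°, so their sum is 141°.
Therefore angle F = 180° - 141° = 39°.

39 degrees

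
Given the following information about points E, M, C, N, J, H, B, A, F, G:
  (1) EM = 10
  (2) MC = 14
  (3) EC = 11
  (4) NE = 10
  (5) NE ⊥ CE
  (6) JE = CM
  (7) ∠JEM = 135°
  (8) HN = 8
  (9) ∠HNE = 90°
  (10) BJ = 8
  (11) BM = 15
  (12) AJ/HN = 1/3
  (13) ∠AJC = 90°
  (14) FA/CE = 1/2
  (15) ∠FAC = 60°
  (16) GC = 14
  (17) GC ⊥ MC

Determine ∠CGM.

Step 1: By the law of cosines on triangle GCM: GM² = 14² + 14² − 2·14·14·cos(90°) = 392, so GM = 14·√2.
Step 2: By the inverse law of cosines on triangle CGM: cos(∠CGM) = (14² + (14·√2)² − 14²) / (2·14·14·√2) = 392/554.37 = 0.7071, so ∠CGM = 45°.

Therefore, the measure of angle ∠CGM = 45°.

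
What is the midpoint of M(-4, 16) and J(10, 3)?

The midpoint is the point halfway along the segment.
Move half the horizontal distance: -4 + (10 - -4)/2 = -4 + 14/2 = 3
Move half the vertical distance: 16 + (3 - 16)/2 = 16 + -13/2 = 19/2
Midpoint = (3, 19/2)

(3, 19/2)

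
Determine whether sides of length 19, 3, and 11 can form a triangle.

Check the triangle inequality: 3 + 11 = 14 ≤ 19.
Since the sum of two sides does not exceed the third, no triangle can be formed.

No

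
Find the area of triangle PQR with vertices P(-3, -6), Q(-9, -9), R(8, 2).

Shoelace: Area = (1/2)|-3(-9-2) + -9(2--6) + 8(-6--9)| = (1/2)(15) = 15/2

15/2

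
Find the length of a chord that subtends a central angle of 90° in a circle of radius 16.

Chord length = 2r sin(θ/2)
= 2 × 16 × sin(90°/2)
= 2 × 16 × sin(45°)
= 16*sqrt(2)

16*sqrt(2)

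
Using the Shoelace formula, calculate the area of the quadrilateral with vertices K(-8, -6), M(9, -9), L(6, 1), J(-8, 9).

Shoelace: sum of cross terms = 371, Area = (1/2)|371| = 371/2

371/2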